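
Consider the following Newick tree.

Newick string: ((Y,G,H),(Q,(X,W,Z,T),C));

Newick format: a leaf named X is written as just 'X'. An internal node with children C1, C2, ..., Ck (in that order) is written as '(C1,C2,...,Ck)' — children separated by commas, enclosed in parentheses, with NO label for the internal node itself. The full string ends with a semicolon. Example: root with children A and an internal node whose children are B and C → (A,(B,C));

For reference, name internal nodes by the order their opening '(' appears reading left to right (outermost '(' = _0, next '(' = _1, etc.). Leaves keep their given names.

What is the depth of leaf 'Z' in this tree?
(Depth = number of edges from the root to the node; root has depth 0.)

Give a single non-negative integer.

Newick: ((Y,G,H),(Q,(X,W,Z,T),C));
Naming internals by '(' encounter order: outermost '(' = _0, next = _1, ...
Query node: Z
Path from root: _0 -> _2 -> _3 -> Z
Depth of Z: 3 (number of edges from root)

Answer: 3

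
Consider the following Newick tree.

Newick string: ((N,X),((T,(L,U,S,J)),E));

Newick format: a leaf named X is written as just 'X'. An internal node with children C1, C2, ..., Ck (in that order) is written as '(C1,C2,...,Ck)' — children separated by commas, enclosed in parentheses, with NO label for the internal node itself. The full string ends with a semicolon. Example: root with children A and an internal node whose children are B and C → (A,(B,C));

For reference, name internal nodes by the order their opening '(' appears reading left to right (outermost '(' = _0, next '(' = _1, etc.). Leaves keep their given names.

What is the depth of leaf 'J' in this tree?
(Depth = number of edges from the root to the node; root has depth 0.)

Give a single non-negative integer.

Answer: 4

Derivation:
Newick: ((N,X),((T,(L,U,S,J)),E));
Naming internals by '(' encounter order: outermost '(' = _0, next = _1, ...
Query node: J
Path from root: _0 -> _2 -> _3 -> _4 -> J
Depth of J: 4 (number of edges from root)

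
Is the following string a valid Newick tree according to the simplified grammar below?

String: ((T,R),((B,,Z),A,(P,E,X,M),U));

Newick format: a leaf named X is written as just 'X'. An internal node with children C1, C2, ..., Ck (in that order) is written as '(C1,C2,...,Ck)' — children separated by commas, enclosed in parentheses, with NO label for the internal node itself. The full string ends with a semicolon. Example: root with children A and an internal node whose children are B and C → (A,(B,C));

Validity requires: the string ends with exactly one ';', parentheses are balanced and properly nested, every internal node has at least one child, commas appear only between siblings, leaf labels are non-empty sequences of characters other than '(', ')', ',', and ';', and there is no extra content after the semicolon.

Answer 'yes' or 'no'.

Input: ((T,R),((B,,Z),A,(P,E,X,M),U));
Paren balance: 5 '(' vs 5 ')' OK
Ends with single ';': True
Full parse: FAILS (empty leaf label at pos 11)
Valid: False

Answer: no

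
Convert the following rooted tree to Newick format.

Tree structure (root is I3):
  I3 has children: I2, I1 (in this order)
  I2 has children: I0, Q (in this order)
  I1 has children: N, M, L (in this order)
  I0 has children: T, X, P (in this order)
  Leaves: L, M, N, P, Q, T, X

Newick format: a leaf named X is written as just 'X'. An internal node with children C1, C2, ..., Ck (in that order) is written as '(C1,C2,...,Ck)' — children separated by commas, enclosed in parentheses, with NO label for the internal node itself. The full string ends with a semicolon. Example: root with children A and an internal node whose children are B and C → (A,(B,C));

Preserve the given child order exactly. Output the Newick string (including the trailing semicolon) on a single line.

Answer: (((T,X,P),Q),(N,M,L));

Derivation:
internal I3 with children ['I2', 'I1']
  internal I2 with children ['I0', 'Q']
    internal I0 with children ['T', 'X', 'P']
      leaf 'T' → 'T'
      leaf 'X' → 'X'
      leaf 'P' → 'P'
    → '(T,X,P)'
    leaf 'Q' → 'Q'
  → '((T,X,P),Q)'
  internal I1 with children ['N', 'M', 'L']
    leaf 'N' → 'N'
    leaf 'M' → 'M'
    leaf 'L' → 'L'
  → '(N,M,L)'
→ '(((T,X,P),Q),(N,M,L))'
Final: (((T,X,P),Q),(N,M,L));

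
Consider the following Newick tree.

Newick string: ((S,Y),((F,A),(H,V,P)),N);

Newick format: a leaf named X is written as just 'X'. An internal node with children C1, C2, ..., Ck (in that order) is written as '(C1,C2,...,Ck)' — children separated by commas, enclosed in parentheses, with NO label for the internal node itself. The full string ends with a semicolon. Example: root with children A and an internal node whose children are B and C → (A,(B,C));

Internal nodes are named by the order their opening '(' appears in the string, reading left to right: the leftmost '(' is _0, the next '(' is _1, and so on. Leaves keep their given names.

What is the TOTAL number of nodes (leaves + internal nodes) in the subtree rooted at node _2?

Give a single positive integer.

Newick: ((S,Y),((F,A),(H,V,P)),N);
Locate _2: it is the '(' at position 7 (the 3rd '(' reading left to right).
Query: subtree rooted at _2
_2: subtree_size = 1 + 7
  _3: subtree_size = 1 + 2
    F: subtree_size = 1 + 0
    A: subtree_size = 1 + 0
  _4: subtree_size = 1 + 3
    H: subtree_size = 1 + 0
    V: subtree_size = 1 + 0
    P: subtree_size = 1 + 0
Total subtree size of _2: 8

Answer: 8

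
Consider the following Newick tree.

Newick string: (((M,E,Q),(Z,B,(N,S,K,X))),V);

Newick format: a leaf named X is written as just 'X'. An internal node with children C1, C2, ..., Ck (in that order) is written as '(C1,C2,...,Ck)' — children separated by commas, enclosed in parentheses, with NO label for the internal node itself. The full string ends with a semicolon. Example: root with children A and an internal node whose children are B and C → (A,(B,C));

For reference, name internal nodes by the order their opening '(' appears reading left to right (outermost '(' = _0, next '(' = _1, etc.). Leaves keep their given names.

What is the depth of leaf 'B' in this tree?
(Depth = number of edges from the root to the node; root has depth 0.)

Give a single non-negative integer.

Newick: (((M,E,Q),(Z,B,(N,S,K,X))),V);
Naming internals by '(' encounter order: outermost '(' = _0, next = _1, ...
Query node: B
Path from root: _0 -> _1 -> _3 -> B
Depth of B: 3 (number of edges from root)

Answer: 3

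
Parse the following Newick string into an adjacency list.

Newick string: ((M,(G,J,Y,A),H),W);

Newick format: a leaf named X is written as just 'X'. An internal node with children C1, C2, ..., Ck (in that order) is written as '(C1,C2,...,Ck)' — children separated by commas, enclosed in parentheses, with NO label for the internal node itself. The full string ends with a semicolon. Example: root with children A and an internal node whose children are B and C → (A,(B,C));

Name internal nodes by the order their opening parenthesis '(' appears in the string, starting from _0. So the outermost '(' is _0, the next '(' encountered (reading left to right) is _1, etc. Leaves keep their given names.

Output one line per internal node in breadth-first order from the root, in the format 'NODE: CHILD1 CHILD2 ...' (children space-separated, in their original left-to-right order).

Input: ((M,(G,J,Y,A),H),W);
Scanning left-to-right, naming '(' by encounter order:
  pos 0: '(' -> open internal node _0 (depth 1)
  pos 1: '(' -> open internal node _1 (depth 2)
  pos 4: '(' -> open internal node _2 (depth 3)
  pos 12: ')' -> close internal node _2 (now at depth 2)
  pos 15: ')' -> close internal node _1 (now at depth 1)
  pos 18: ')' -> close internal node _0 (now at depth 0)
Total internal nodes: 3
BFS adjacency from root:
  _0: _1 W
  _1: M _2 H
  _2: G J Y A

Answer: _0: _1 W
_1: M _2 H
_2: G J Y A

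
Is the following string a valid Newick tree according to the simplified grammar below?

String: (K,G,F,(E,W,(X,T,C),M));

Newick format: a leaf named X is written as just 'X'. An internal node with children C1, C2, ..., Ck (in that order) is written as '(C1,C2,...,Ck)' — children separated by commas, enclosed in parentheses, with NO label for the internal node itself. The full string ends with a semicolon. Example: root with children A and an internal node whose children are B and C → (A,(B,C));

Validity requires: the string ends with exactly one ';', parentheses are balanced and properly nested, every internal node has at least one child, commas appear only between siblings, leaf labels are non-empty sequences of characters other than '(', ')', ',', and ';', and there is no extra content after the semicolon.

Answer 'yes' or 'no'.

Input: (K,G,F,(E,W,(X,T,C),M));
Paren balance: 3 '(' vs 3 ')' OK
Ends with single ';': True
Full parse: OK
Valid: True

Answer: yes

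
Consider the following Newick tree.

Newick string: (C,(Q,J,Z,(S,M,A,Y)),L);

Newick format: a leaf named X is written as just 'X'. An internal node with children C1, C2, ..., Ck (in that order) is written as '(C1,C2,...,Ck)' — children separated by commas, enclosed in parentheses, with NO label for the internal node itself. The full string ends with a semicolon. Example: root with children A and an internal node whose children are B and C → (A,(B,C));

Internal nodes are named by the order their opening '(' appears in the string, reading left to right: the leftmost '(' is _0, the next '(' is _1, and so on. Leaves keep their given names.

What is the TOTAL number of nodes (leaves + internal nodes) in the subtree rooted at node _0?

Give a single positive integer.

Answer: 12

Derivation:
Newick: (C,(Q,J,Z,(S,M,A,Y)),L);
Locate _0: it is the '(' at position 0 (the 1st '(' reading left to right).
Query: subtree rooted at _0
_0: subtree_size = 1 + 11
  C: subtree_size = 1 + 0
  _1: subtree_size = 1 + 8
    Q: subtree_size = 1 + 0
    J: subtree_size = 1 + 0
    Z: subtree_size = 1 + 0
    _2: subtree_size = 1 + 4
      S: subtree_size = 1 + 0
      M: subtree_size = 1 + 0
      A: subtree_size = 1 + 0
      Y: subtree_size = 1 + 0
  L: subtree_size = 1 + 0
Total subtree size of _0: 12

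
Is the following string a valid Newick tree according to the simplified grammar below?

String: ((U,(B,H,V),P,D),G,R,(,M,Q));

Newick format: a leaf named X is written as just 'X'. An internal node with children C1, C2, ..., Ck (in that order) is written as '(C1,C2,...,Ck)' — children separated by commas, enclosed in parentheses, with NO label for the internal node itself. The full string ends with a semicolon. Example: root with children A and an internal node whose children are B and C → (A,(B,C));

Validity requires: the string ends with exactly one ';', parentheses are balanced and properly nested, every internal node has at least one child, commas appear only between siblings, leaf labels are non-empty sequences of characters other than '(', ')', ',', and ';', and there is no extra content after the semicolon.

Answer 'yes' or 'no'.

Input: ((U,(B,H,V),P,D),G,R,(,M,Q));
Paren balance: 4 '(' vs 4 ')' OK
Ends with single ';': True
Full parse: FAILS (empty leaf label at pos 22)
Valid: False

Answer: no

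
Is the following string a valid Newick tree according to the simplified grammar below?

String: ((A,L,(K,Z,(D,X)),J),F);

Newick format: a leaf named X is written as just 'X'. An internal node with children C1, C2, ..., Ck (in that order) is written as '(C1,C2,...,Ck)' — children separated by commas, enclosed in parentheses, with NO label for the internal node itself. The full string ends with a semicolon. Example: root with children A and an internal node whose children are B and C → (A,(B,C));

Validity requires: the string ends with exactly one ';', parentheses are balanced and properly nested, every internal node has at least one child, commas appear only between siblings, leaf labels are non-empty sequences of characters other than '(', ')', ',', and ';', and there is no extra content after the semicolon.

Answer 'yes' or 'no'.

Answer: yes

Derivation:
Input: ((A,L,(K,Z,(D,X)),J),F);
Paren balance: 4 '(' vs 4 ')' OK
Ends with single ';': True
Full parse: OK
Valid: True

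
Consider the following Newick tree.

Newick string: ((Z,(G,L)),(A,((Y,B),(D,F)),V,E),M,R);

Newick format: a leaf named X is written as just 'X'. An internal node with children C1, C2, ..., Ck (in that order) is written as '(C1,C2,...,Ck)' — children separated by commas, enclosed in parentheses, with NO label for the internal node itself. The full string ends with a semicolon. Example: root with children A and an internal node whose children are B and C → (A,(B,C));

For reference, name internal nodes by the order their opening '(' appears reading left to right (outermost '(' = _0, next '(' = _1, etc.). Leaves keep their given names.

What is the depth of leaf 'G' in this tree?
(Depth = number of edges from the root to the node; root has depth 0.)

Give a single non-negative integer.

Answer: 3

Derivation:
Newick: ((Z,(G,L)),(A,((Y,B),(D,F)),V,E),M,R);
Naming internals by '(' encounter order: outermost '(' = _0, next = _1, ...
Query node: G
Path from root: _0 -> _1 -> _2 -> G
Depth of G: 3 (number of edges from root)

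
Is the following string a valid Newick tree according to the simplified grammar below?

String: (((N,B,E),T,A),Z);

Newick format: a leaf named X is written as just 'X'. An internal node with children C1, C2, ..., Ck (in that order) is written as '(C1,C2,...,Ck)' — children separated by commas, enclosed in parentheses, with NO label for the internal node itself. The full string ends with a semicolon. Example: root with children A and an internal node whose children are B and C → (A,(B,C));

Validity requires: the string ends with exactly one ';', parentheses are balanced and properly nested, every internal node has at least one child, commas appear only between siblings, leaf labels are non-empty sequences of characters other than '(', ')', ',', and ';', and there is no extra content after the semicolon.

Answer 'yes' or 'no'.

Input: (((N,B,E),T,A),Z);
Paren balance: 3 '(' vs 3 ')' OK
Ends with single ';': True
Full parse: OK
Valid: True

Answer: yes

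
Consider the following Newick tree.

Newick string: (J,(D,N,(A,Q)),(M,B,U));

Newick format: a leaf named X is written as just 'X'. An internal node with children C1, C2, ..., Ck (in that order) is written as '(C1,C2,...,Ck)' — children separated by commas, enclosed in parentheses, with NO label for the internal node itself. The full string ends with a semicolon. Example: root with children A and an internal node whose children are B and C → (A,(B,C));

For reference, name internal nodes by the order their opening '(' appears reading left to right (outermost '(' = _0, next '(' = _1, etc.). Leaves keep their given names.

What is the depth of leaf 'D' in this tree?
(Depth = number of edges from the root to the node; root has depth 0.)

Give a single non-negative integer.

Newick: (J,(D,N,(A,Q)),(M,B,U));
Naming internals by '(' encounter order: outermost '(' = _0, next = _1, ...
Query node: D
Path from root: _0 -> _1 -> D
Depth of D: 2 (number of edges from root)

Answer: 2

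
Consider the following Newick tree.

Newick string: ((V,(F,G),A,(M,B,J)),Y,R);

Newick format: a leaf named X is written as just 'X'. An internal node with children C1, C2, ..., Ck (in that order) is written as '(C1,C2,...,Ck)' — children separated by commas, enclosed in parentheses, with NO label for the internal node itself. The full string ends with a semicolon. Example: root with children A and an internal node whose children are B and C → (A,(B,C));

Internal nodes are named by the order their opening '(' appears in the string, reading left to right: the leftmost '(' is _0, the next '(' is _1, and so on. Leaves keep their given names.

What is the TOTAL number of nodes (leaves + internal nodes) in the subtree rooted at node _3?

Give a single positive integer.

Newick: ((V,(F,G),A,(M,B,J)),Y,R);
Locate _3: it is the '(' at position 12 (the 4th '(' reading left to right).
Query: subtree rooted at _3
_3: subtree_size = 1 + 3
  M: subtree_size = 1 + 0
  B: subtree_size = 1 + 0
  J: subtree_size = 1 + 0
Total subtree size of _3: 4

Answer: 4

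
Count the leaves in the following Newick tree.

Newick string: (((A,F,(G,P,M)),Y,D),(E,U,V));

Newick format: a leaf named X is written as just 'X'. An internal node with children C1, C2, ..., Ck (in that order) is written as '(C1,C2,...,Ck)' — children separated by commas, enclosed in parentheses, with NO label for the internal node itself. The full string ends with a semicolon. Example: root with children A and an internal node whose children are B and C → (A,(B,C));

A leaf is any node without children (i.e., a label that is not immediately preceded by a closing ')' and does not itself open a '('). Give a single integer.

Answer: 10

Derivation:
Newick: (((A,F,(G,P,M)),Y,D),(E,U,V));
Scan left-to-right; a leaf is any maximal label run not followed by '(':
  pos 3: leaf 'A' → count = 1
  pos 5: leaf 'F' → count = 2
  pos 8: leaf 'G' → count = 3
  pos 10: leaf 'P' → count = 4
  pos 12: leaf 'M' → count = 5
  pos 16: leaf 'Y' → count = 6
  pos 18: leaf 'D' → count = 7
  pos 22: leaf 'E' → count = 8
  pos 24: leaf 'U' → count = 9
  pos 26: leaf 'V' → count = 10
Total leaves: 10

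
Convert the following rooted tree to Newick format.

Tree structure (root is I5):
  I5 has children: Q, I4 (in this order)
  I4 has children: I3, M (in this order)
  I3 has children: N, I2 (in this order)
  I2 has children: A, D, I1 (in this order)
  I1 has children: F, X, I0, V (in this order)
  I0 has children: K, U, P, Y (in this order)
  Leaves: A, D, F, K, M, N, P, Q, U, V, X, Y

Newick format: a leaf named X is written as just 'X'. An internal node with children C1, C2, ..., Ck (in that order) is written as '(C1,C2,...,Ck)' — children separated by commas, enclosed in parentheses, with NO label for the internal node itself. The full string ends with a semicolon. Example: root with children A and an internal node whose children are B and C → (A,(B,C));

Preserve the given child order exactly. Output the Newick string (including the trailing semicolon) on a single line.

Answer: (Q,((N,(A,D,(F,X,(K,U,P,Y),V))),M));

Derivation:
internal I5 with children ['Q', 'I4']
  leaf 'Q' → 'Q'
  internal I4 with children ['I3', 'M']
    internal I3 with children ['N', 'I2']
      leaf 'N' → 'N'
      internal I2 with children ['A', 'D', 'I1']
        leaf 'A' → 'A'
        leaf 'D' → 'D'
        internal I1 with children ['F', 'X', 'I0', 'V']
          leaf 'F' → 'F'
          leaf 'X' → 'X'
          internal I0 with children ['K', 'U', 'P', 'Y']
            leaf 'K' → 'K'
            leaf 'U' → 'U'
            leaf 'P' → 'P'
            leaf 'Y' → 'Y'
          → '(K,U,P,Y)'
          leaf 'V' → 'V'
        → '(F,X,(K,U,P,Y),V)'
      → '(A,D,(F,X,(K,U,P,Y),V))'
    → '(N,(A,D,(F,X,(K,U,P,Y),V)))'
    leaf 'M' → 'M'
  → '((N,(A,D,(F,X,(K,U,P,Y),V))),M)'
→ '(Q,((N,(A,D,(F,X,(K,U,P,Y),V))),M))'
Final: (Q,((N,(A,D,(F,X,(K,U,P,Y),V))),M));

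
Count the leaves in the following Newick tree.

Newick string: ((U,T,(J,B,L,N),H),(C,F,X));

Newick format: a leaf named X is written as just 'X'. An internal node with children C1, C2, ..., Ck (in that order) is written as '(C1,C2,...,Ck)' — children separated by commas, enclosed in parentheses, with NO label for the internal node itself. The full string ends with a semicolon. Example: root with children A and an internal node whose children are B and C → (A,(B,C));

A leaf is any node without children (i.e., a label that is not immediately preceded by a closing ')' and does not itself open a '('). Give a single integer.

Newick: ((U,T,(J,B,L,N),H),(C,F,X));
Scan left-to-right; a leaf is any maximal label run not followed by '(':
  pos 2: leaf 'U' → count = 1
  pos 4: leaf 'T' → count = 2
  pos 7: leaf 'J' → count = 3
  pos 9: leaf 'B' → count = 4
  pos 11: leaf 'L' → count = 5
  pos 13: leaf 'N' → count = 6
  pos 16: leaf 'H' → count = 7
  pos 20: leaf 'C' → count = 8
  pos 22: leaf 'F' → count = 9
  pos 24: leaf 'X' → count = 10
Total leaves: 10

Answer: 10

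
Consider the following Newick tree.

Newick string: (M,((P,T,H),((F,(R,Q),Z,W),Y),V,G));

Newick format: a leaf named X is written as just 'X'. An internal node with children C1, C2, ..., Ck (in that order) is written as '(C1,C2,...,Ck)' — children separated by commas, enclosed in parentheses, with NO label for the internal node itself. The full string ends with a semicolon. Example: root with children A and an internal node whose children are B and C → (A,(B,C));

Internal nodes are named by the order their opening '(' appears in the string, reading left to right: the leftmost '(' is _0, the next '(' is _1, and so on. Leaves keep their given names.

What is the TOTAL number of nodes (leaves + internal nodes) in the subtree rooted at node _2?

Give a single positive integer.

Newick: (M,((P,T,H),((F,(R,Q),Z,W),Y),V,G));
Locate _2: it is the '(' at position 4 (the 3rd '(' reading left to right).
Query: subtree rooted at _2
_2: subtree_size = 1 + 3
  P: subtree_size = 1 + 0
  T: subtree_size = 1 + 0
  H: subtree_size = 1 + 0
Total subtree size of _2: 4

Answer: 4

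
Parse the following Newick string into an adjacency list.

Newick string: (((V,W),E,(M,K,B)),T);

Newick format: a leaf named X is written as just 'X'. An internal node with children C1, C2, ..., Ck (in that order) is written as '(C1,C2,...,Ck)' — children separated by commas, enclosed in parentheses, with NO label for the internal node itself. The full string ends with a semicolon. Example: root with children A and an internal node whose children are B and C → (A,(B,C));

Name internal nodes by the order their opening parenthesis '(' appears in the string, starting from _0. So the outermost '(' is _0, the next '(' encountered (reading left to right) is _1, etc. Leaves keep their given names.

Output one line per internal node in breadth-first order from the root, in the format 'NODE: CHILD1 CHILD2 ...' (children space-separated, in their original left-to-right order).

Input: (((V,W),E,(M,K,B)),T);
Scanning left-to-right, naming '(' by encounter order:
  pos 0: '(' -> open internal node _0 (depth 1)
  pos 1: '(' -> open internal node _1 (depth 2)
  pos 2: '(' -> open internal node _2 (depth 3)
  pos 6: ')' -> close internal node _2 (now at depth 2)
  pos 10: '(' -> open internal node _3 (depth 3)
  pos 16: ')' -> close internal node _3 (now at depth 2)
  pos 17: ')' -> close internal node _1 (now at depth 1)
  pos 20: ')' -> close internal node _0 (now at depth 0)
Total internal nodes: 4
BFS adjacency from root:
  _0: _1 T
  _1: _2 E _3
  _2: V W
  _3: M K B

Answer: _0: _1 T
_1: _2 E _3
_2: V W
_3: M K B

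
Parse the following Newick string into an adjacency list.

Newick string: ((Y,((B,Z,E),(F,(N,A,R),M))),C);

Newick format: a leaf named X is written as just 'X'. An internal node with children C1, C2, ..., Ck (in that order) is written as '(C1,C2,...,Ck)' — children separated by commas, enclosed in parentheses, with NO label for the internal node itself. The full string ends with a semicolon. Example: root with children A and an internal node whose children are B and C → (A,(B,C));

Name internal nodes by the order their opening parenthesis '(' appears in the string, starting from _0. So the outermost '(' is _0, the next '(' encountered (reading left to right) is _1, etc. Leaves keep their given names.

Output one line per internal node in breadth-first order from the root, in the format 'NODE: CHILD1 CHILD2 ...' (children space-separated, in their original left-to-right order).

Input: ((Y,((B,Z,E),(F,(N,A,R),M))),C);
Scanning left-to-right, naming '(' by encounter order:
  pos 0: '(' -> open internal node _0 (depth 1)
  pos 1: '(' -> open internal node _1 (depth 2)
  pos 4: '(' -> open internal node _2 (depth 3)
  pos 5: '(' -> open internal node _3 (depth 4)
  pos 11: ')' -> close internal node _3 (now at depth 3)
  pos 13: '(' -> open internal node _4 (depth 4)
  pos 16: '(' -> open internal node _5 (depth 5)
  pos 22: ')' -> close internal node _5 (now at depth 4)
  pos 25: ')' -> close internal node _4 (now at depth 3)
  pos 26: ')' -> close internal node _2 (now at depth 2)
  pos 27: ')' -> close internal node _1 (now at depth 1)
  pos 30: ')' -> close internal node _0 (now at depth 0)
Total internal nodes: 6
BFS adjacency from root:
  _0: _1 C
  _1: Y _2
  _2: _3 _4
  _3: B Z E
  _4: F _5 M
  _5: N A R

Answer: _0: _1 C
_1: Y _2
_2: _3 _4
_3: B Z E
_4: F _5 M
_5: N A R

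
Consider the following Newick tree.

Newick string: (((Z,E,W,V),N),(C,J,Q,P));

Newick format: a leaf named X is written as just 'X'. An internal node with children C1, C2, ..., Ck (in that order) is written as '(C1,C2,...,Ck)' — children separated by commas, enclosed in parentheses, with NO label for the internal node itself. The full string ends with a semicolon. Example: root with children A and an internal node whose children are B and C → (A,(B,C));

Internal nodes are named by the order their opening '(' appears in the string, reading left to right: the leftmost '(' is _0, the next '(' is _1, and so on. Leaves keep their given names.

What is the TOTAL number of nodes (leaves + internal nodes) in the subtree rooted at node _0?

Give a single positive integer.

Answer: 13

Derivation:
Newick: (((Z,E,W,V),N),(C,J,Q,P));
Locate _0: it is the '(' at position 0 (the 1st '(' reading left to right).
Query: subtree rooted at _0
_0: subtree_size = 1 + 12
  _1: subtree_size = 1 + 6
    _2: subtree_size = 1 + 4
      Z: subtree_size = 1 + 0
      E: subtree_size = 1 + 0
      W: subtree_size = 1 + 0
      V: subtree_size = 1 + 0
    N: subtree_size = 1 + 0
  _3: subtree_size = 1 + 4
    C: subtree_size = 1 + 0
    J: subtree_size = 1 + 0
    Q: subtree_size = 1 + 0
    P: subtree_size = 1 + 0
Total subtree size of _0: 13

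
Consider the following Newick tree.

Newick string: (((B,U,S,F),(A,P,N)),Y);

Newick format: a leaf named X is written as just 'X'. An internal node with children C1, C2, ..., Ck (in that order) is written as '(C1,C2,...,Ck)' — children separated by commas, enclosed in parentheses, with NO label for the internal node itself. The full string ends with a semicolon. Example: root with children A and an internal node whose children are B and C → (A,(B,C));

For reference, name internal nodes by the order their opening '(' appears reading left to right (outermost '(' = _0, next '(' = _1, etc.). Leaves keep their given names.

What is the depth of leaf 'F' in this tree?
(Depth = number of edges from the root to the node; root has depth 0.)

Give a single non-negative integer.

Answer: 3

Derivation:
Newick: (((B,U,S,F),(A,P,N)),Y);
Naming internals by '(' encounter order: outermost '(' = _0, next = _1, ...
Query node: F
Path from root: _0 -> _1 -> _2 -> F
Depth of F: 3 (number of edges from root)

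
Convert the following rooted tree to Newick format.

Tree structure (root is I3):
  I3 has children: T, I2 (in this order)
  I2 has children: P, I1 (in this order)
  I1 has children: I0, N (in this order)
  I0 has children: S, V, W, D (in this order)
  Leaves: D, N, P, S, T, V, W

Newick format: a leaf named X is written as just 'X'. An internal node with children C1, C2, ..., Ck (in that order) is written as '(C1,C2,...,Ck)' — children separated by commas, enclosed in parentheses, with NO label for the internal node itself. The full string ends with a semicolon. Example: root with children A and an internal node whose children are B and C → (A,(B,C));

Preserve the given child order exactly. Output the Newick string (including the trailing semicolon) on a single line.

Answer: (T,(P,((S,V,W,D),N)));

Derivation:
internal I3 with children ['T', 'I2']
  leaf 'T' → 'T'
  internal I2 with children ['P', 'I1']
    leaf 'P' → 'P'
    internal I1 with children ['I0', 'N']
      internal I0 with children ['S', 'V', 'W', 'D']
        leaf 'S' → 'S'
        leaf 'V' → 'V'
        leaf 'W' → 'W'
        leaf 'D' → 'D'
      → '(S,V,W,D)'
      leaf 'N' → 'N'
    → '((S,V,W,D),N)'
  → '(P,((S,V,W,D),N))'
→ '(T,(P,((S,V,W,D),N)))'
Final: (T,(P,((S,V,W,D),N)));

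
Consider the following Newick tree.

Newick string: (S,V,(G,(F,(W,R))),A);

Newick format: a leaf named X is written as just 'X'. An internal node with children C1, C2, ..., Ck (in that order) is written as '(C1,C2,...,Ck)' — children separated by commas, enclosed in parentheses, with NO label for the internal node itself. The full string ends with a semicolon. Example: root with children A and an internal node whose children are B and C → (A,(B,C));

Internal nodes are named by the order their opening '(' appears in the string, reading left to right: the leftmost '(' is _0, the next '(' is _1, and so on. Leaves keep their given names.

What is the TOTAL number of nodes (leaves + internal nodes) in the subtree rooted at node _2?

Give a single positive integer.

Newick: (S,V,(G,(F,(W,R))),A);
Locate _2: it is the '(' at position 8 (the 3rd '(' reading left to right).
Query: subtree rooted at _2
_2: subtree_size = 1 + 4
  F: subtree_size = 1 + 0
  _3: subtree_size = 1 + 2
    W: subtree_size = 1 + 0
    R: subtree_size = 1 + 0
Total subtree size of _2: 5

Answer: 5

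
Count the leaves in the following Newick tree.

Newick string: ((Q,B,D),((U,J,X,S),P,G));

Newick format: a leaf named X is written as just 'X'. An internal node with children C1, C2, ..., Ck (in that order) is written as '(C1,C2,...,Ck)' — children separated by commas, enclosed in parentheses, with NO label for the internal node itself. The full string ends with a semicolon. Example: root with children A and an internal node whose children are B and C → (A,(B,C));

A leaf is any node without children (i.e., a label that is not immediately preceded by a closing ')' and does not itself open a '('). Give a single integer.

Newick: ((Q,B,D),((U,J,X,S),P,G));
Scan left-to-right; a leaf is any maximal label run not followed by '(':
  pos 2: leaf 'Q' → count = 1
  pos 4: leaf 'B' → count = 2
  pos 6: leaf 'D' → count = 3
  pos 11: leaf 'U' → count = 4
  pos 13: leaf 'J' → count = 5
  pos 15: leaf 'X' → count = 6
  pos 17: leaf 'S' → count = 7
  pos 20: leaf 'P' → count = 8
  pos 22: leaf 'G' → count = 9
Total leaves: 9

Answer: 9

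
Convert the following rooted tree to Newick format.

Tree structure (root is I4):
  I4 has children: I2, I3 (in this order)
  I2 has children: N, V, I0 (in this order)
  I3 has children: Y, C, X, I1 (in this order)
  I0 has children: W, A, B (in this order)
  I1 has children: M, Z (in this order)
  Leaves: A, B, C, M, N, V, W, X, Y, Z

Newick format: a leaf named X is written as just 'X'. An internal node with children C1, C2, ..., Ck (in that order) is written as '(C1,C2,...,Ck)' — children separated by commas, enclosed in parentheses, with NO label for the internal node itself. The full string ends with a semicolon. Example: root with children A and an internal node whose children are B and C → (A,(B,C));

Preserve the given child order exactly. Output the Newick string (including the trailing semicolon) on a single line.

Answer: ((N,V,(W,A,B)),(Y,C,X,(M,Z)));

Derivation:
internal I4 with children ['I2', 'I3']
  internal I2 with children ['N', 'V', 'I0']
    leaf 'N' → 'N'
    leaf 'V' → 'V'
    internal I0 with children ['W', 'A', 'B']
      leaf 'W' → 'W'
      leaf 'A' → 'A'
      leaf 'B' → 'B'
    → '(W,A,B)'
  → '(N,V,(W,A,B))'
  internal I3 with children ['Y', 'C', 'X', 'I1']
    leaf 'Y' → 'Y'
    leaf 'C' → 'C'
    leaf 'X' → 'X'
    internal I1 with children ['M', 'Z']
      leaf 'M' → 'M'
      leaf 'Z' → 'Z'
    → '(M,Z)'
  → '(Y,C,X,(M,Z))'
→ '((N,V,(W,A,B)),(Y,C,X,(M,Z)))'
Final: ((N,V,(W,A,B)),(Y,C,X,(M,Z)));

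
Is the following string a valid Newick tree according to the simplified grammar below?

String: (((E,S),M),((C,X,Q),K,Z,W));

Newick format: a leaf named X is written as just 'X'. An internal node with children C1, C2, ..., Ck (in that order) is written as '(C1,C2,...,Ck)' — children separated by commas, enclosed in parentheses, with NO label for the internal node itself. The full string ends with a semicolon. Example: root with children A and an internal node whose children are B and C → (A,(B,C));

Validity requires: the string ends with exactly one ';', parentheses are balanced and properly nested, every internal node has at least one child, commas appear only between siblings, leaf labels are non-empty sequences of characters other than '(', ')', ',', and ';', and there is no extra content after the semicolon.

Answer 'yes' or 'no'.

Answer: yes

Derivation:
Input: (((E,S),M),((C,X,Q),K,Z,W));
Paren balance: 5 '(' vs 5 ')' OK
Ends with single ';': True
Full parse: OK
Valid: True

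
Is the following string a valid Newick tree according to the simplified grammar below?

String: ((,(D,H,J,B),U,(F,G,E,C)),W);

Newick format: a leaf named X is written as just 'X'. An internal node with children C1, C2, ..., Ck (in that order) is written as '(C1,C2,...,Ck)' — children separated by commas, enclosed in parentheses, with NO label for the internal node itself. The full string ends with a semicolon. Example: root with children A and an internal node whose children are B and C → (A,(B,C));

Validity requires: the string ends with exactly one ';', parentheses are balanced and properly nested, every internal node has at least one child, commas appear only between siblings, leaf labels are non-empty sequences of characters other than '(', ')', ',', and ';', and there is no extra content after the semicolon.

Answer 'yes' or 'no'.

Input: ((,(D,H,J,B),U,(F,G,E,C)),W);
Paren balance: 4 '(' vs 4 ')' OK
Ends with single ';': True
Full parse: FAILS (empty leaf label at pos 2)
Valid: False

Answer: no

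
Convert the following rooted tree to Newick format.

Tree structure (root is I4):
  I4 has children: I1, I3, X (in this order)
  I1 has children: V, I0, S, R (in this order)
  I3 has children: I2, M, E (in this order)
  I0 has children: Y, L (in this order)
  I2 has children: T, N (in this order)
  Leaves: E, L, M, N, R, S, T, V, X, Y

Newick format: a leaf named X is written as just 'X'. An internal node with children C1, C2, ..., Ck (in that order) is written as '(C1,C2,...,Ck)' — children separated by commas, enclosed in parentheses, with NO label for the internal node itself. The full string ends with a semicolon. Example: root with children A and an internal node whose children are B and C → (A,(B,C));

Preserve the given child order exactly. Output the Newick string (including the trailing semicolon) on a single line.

internal I4 with children ['I1', 'I3', 'X']
  internal I1 with children ['V', 'I0', 'S', 'R']
    leaf 'V' → 'V'
    internal I0 with children ['Y', 'L']
      leaf 'Y' → 'Y'
      leaf 'L' → 'L'
    → '(Y,L)'
    leaf 'S' → 'S'
    leaf 'R' → 'R'
  → '(V,(Y,L),S,R)'
  internal I3 with children ['I2', 'M', 'E']
    internal I2 with children ['T', 'N']
      leaf 'T' → 'T'
      leaf 'N' → 'N'
    → '(T,N)'
    leaf 'M' → 'M'
    leaf 'E' → 'E'
  → '((T,N),M,E)'
  leaf 'X' → 'X'
→ '((V,(Y,L),S,R),((T,N),M,E),X)'
Final: ((V,(Y,L),S,R),((T,N),M,E),X);

Answer: ((V,(Y,L),S,R),((T,N),M,E),X);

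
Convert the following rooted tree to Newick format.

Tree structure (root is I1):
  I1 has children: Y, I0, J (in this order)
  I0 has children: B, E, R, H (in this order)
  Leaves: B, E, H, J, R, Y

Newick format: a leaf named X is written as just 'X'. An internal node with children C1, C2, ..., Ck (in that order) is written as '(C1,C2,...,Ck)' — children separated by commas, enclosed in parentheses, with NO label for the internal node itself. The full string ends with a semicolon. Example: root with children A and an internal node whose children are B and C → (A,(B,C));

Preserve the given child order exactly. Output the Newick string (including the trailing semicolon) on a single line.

internal I1 with children ['Y', 'I0', 'J']
  leaf 'Y' → 'Y'
  internal I0 with children ['B', 'E', 'R', 'H']
    leaf 'B' → 'B'
    leaf 'E' → 'E'
    leaf 'R' → 'R'
    leaf 'H' → 'H'
  → '(B,E,R,H)'
  leaf 'J' → 'J'
→ '(Y,(B,E,R,H),J)'
Final: (Y,(B,E,R,H),J);

Answer: (Y,(B,E,R,H),J);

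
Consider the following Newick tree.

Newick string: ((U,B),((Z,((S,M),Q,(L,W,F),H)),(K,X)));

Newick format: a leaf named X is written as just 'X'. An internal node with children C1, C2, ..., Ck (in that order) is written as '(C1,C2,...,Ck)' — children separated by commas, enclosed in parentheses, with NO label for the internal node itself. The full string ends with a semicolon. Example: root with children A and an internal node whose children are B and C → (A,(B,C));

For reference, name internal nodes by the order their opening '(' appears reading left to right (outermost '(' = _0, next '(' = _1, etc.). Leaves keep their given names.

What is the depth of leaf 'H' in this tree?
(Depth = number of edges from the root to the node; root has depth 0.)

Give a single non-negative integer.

Newick: ((U,B),((Z,((S,M),Q,(L,W,F),H)),(K,X)));
Naming internals by '(' encounter order: outermost '(' = _0, next = _1, ...
Query node: H
Path from root: _0 -> _2 -> _3 -> _4 -> H
Depth of H: 4 (number of edges from root)

Answer: 4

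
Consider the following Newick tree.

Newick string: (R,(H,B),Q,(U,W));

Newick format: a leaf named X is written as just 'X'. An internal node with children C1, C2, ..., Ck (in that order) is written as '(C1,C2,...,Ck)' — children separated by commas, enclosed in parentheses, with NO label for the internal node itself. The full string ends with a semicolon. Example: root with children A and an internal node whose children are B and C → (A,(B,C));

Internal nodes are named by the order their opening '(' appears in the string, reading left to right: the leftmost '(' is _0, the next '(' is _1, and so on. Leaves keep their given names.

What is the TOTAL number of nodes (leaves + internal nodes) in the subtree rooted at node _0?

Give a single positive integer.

Answer: 9

Derivation:
Newick: (R,(H,B),Q,(U,W));
Locate _0: it is the '(' at position 0 (the 1st '(' reading left to right).
Query: subtree rooted at _0
_0: subtree_size = 1 + 8
  R: subtree_size = 1 + 0
  _1: subtree_size = 1 + 2
    H: subtree_size = 1 + 0
    B: subtree_size = 1 + 0
  Q: subtree_size = 1 + 0
  _2: subtree_size = 1 + 2
    U: subtree_size = 1 + 0
    W: subtree_size = 1 + 0
Total subtree size of _0: 9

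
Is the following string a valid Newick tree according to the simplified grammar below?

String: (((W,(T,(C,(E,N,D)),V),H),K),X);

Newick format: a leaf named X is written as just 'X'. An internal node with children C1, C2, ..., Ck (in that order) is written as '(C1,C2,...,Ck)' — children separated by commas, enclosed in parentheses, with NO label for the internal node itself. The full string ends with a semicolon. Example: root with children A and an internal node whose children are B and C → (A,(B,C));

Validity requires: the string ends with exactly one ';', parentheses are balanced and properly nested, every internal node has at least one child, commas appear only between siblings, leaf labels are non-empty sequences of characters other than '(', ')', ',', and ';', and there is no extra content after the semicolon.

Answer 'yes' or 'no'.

Answer: yes

Derivation:
Input: (((W,(T,(C,(E,N,D)),V),H),K),X);
Paren balance: 6 '(' vs 6 ')' OK
Ends with single ';': True
Full parse: OK
Valid: True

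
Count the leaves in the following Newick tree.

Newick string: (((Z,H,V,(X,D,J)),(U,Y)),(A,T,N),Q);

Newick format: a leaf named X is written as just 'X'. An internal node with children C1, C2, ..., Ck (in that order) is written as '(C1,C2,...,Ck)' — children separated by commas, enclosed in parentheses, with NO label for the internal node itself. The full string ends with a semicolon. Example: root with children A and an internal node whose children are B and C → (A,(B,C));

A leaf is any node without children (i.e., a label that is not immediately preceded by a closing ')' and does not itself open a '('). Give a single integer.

Newick: (((Z,H,V,(X,D,J)),(U,Y)),(A,T,N),Q);
Scan left-to-right; a leaf is any maximal label run not followed by '(':
  pos 3: leaf 'Z' → count = 1
  pos 5: leaf 'H' → count = 2
  pos 7: leaf 'V' → count = 3
  pos 10: leaf 'X' → count = 4
  pos 12: leaf 'D' → count = 5
  pos 14: leaf 'J' → count = 6
  pos 19: leaf 'U' → count = 7
  pos 21: leaf 'Y' → count = 8
  pos 26: leaf 'A' → count = 9
  pos 28: leaf 'T' → count = 10
  pos 30: leaf 'N' → count = 11
  pos 33: leaf 'Q' → count = 12
Total leaves: 12

Answer: 12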